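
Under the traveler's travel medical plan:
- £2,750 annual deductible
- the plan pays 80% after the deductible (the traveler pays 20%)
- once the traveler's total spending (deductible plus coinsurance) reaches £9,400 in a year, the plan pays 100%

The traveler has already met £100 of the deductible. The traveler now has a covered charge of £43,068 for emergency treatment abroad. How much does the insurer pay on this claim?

£100 of the £2,750 deductible is already met, leaving £2,650.
That leaves £43,068 − £2,650 = £40,418 for coinsurance.
20% of £40,418 = £8,083.60 falls to the traveler.
So the traveler owes £2,650 + £8,083.60 = £10,733.60 before any cap.
Adding £10,733.60 to the £100 already spent would give £10,833.60, which exceeds the £9,400 cap; the traveler pays just £9,400 − £100 = £9,300.
The plan picks up £43,068 − £9,300 = £33,768.

£33,768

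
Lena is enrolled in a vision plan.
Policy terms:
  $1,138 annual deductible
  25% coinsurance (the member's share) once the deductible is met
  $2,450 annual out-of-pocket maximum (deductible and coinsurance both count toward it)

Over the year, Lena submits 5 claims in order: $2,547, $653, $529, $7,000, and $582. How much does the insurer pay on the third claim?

$396.75

Claim 1 ($2,547): $1,138 to deductible, leaving $1,409; 25% of $1,409 = $352.25. Member owes $1,490.25 (running OOP $1,490.25). Plan pays $2,547 − $1,490.25 = $1,056.75.
Claim 2 ($653): deductible met; 25% of $653 = $163.25. Member pays $163.25; OOP now $1,653.50. Insurer: $653 − $163.25 = $489.75.
Claim 3 ($529): deductible already satisfied, so member's share is 25% × $529 = $132.25. Member pays $132.25; OOP now $1,785.75. Insurer: $529 − $132.25 = $396.75.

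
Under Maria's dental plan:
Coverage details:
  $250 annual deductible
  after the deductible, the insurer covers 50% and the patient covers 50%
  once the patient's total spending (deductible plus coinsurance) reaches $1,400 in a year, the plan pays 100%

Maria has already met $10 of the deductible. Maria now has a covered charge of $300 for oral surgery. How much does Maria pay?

Remaining deductible: $250 − $10 = $240.
After the $240 deductible portion, $300 − $240 = $60 is subject to coinsurance.
50% of $60 = $30 falls to the patient.
Patient responsibility before any cap: $240 + $30 = $270.
Cumulative spending $10 + $270 = $280 stays under the $1,400 maximum.

$270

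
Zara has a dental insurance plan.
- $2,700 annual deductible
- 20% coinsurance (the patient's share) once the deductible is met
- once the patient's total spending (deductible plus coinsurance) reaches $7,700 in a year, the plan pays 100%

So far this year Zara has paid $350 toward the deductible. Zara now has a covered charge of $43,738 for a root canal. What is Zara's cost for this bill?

$7,350

$350 of the $2,700 deductible is already met, leaving $2,350.
The remaining $41,388 (= $43,738 − $2,350) moves to coinsurance.
Patient's 20% share of $41,388 is $8,277.60.
So the patient owes $2,350 + $8,277.60 = $10,627.60 before any cap.
That would bring total out-of-pocket to $10,977.60, past the $7,700 cap. The patient is capped at $7,700 − $350 = $7,350 on this claim.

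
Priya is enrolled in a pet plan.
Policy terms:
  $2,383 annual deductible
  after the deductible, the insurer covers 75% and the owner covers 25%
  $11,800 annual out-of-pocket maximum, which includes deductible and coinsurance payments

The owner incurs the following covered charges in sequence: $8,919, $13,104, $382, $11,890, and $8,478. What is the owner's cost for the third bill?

Bill 1, $8,919: $2,383 to deductible, leaving $6,536; 25% of $6,536 = $1,634. Cost to owner: $4,017. OOP to date $4,017.
Bill 2, $13,104: 25% coinsurance on $13,104 = $3,276. Cost to owner: $3,276. OOP to date $7,293.
Bill 3, $382: deductible met; 25% of $382 = $95.50. Cost to owner: $95.50. OOP to date $7,388.50.

$95.50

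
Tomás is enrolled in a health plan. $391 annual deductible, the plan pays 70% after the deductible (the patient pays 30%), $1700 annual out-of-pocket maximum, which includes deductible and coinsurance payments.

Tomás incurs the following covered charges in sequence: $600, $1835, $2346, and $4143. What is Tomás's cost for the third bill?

Bill 1, $600: $391 finishes the deductible; $209 goes to coinsurance; 30% of $209 = $62.70. Cost to patient: $453.70. OOP to date $453.70.
Bill 2, $1835: 30% coinsurance on $1835 = $550.50. Patient pays $550.50; OOP now $1004.20.
Bill 3, $2346: deductible met; 30% of $2346 = $703.80. That would push OOP to $1708, over the $1700 cap, so patient pays $1700 − $1004.20 = $695.80.

$695.80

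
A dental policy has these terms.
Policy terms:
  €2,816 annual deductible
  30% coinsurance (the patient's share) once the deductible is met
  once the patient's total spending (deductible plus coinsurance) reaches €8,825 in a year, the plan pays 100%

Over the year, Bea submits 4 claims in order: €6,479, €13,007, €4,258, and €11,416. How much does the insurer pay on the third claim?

#1 (€6,479): deductible takes €2,816, €3,663 remains; patient's 30% is €1,098.90. Patient pays €3,914.90; OOP now €3,914.90. Plan pays €6,479 − €3,914.90 = €2,564.10.
#2 (€13,007): deductible met; 30% of €13,007 = €3,902.10. Patient owes €3,902.10 (running OOP €7,817). Insurer: €13,007 − €3,902.10 = €9,104.90.
#3 (€4,258): deductible already satisfied, so patient's share is 30% × €4,258 = €1,277.40. OOP would hit €9,094.40 > €8,825, so the cap limits the patient to €8,825 − €7,817 = €1,008. Plan pays €4,258 − €1,008 = €3,250.

€3,250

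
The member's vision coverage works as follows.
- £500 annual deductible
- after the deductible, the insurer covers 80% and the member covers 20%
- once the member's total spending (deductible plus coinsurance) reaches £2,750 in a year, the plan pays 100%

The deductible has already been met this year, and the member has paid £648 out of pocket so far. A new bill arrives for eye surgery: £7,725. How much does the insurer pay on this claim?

The deductible is already satisfied, so the full bill goes to coinsurance.
Member's 20% share of £7,725 is £1,545.
Total out-of-pocket so far would be £648 + £1,545 = £2,193, below the £2,750 cap — no reduction.
The plan picks up £7,725 − £1,545 = £6,180.

£6,180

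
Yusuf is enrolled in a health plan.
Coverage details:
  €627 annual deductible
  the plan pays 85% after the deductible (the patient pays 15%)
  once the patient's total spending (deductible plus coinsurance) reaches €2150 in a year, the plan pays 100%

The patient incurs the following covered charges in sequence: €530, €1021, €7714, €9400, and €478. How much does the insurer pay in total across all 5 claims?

€16993

Claim 1 — €530: all of it applies to the deductible. Patient pays €530; OOP now €530. Insurer: €530 − €530 = €0.
Claim 2 — €1021: €97 to deductible, leaving €924; 15% of €924 = €138.60. Patient pays €235.60; OOP now €765.60. Insurer: €1021 − €235.60 = €785.40.
Claim 3 — €7714: 15% coinsurance on €7714 = €1157.10. Patient owes €1157.10 (running OOP €1922.70). Plan pays €7714 − €1157.10 = €6556.90.
Claim 4 — €9400: deductible already satisfied, so patient's share is 15% × €9400 = €1410. OOP would hit €3332.70 > €2150, so the cap limits the patient to €2150 − €1922.70 = €227.30. Insurer: €9400 − €227.30 = €9172.70.
Claim 5 — €478: deductible met; 15% of €478 = €71.70. OOP would hit €2221.70 > €2150, so the cap limits the patient to €2150 − €2150 = €0. Insurer: €478 − €0 = €478.
Insurer total: €0 + €785.40 + €6556.90 + €9172.70 + €478 = €16993.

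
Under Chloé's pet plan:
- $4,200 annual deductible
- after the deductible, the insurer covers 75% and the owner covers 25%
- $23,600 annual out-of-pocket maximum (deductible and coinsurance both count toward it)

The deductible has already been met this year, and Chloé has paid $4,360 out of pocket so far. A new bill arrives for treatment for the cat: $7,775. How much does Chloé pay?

With the deductible met, the entire $7,775 is subject to coinsurance.
Owner's 25% share of $7,775 is $1,943.75.
Year-to-date out-of-pocket becomes $4,360 + $1,943.75 = $6,303.75, still under the $23,600 maximum, so no cap applies.

$1,943.75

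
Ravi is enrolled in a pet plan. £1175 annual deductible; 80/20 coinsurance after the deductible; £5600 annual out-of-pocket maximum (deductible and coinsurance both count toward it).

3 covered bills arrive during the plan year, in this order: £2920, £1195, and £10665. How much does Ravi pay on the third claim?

£2133

Bill 1, £2920: £1175 to deductible, leaving £1745; 20% of £1745 = £349. Cost to owner: £1524. OOP to date £1524.
Bill 2, £1195: 20% coinsurance on £1195 = £239. Cost to owner: £239. OOP to date £1763.
Bill 3, £10665: deductible already satisfied, so owner's share is 20% × £10665 = £2133. Owner owes £2133 (running OOP £3896).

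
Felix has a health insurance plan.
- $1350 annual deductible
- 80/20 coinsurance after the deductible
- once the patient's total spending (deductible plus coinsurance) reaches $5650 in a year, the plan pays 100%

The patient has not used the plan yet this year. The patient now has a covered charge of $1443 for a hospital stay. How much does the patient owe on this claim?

$1368.60

Deductible not yet touched, so the first $1350 of the bill goes to the deductible.
The remaining $93 (= $1443 − $1350) moves to coinsurance.
20% of $93 = $18.60 falls to the patient.
So the patient owes $1350 + $18.60 = $1368.60 before any cap.
Year-to-date out-of-pocket becomes $0 + $1368.60 = $1368.60, still under the $5650 maximum, so no cap applies.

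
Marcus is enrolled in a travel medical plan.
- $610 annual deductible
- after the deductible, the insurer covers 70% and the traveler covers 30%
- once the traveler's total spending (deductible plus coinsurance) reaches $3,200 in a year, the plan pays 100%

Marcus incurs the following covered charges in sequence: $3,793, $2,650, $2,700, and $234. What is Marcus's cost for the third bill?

#1 ($3,793): $610 to deductible, leaving $3,183; 30% of $3,183 = $954.90. Cost to traveler: $1,564.90. OOP to date $1,564.90.
#2 ($2,650): deductible met; 30% of $2,650 = $795. Cost to traveler: $795. OOP to date $2,359.90.
#3 ($2,700): 30% coinsurance on $2,700 = $810. Cost to traveler: $810. OOP to date $3,169.90.

$810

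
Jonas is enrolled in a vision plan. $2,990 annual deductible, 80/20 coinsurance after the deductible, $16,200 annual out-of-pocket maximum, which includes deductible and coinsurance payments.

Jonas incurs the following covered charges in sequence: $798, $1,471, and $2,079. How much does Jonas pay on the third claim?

Claim 1 — $798: entire amount goes to the deductible. Member pays $798; OOP now $798.
Claim 2 — $1,471: entire amount goes to the deductible. Member pays $1,471; OOP now $2,269.
Claim 3 — $2,079: $721 to deductible, leaving $1,358; 20% of $1,358 = $271.60. Member pays $992.60; OOP now $3,261.60.

$992.60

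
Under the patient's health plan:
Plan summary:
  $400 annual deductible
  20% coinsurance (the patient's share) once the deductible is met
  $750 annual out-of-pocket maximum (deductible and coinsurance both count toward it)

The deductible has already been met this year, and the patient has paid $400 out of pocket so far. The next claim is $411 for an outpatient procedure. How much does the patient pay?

$82.20

With the deductible met, the entire $411 is subject to coinsurance.
Patient's 20% share of $411 is $82.20.
Total out-of-pocket so far would be $400 + $82.20 = $482.20, below the $750 cap — no reduction.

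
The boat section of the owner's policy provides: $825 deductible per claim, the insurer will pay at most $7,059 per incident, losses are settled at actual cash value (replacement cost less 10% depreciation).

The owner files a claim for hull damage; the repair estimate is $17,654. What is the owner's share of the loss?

$10,595

At 10% depreciation, ACV = $17,654 − $1,765.40 = $15,888.60.
Subtract the deductible: $15,888.60 − $825 = $15,063.60.
The $7,059 per-incident cap binds; insurer pays $7,059.
Out of pocket: $17,654 − $7,059 = $10,595.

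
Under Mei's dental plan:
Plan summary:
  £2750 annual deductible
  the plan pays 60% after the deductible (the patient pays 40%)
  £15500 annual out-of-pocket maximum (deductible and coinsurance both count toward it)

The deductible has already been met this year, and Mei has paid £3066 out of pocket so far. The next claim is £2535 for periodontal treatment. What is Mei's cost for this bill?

£1014

With the deductible met, the entire £2535 is subject to coinsurance.
40% of £2535 = £1014 falls to the patient.
Cumulative spending £3066 + £1014 = £4080 stays under the £15500 maximum.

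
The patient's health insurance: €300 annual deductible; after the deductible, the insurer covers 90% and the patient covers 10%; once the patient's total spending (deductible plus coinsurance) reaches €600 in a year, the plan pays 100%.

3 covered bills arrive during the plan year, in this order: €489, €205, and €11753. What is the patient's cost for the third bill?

Claim 1 (€489): deductible takes €300, €189 remains; patient's 10% is €18.90. Cost to patient: €318.90. OOP to date €318.90.
Claim 2 (€205): deductible met; 10% of €205 = €20.50. Cost to patient: €20.50. OOP to date €339.40.
Claim 3 (€11753): deductible met; 10% of €11753 = €1175.30. That would push OOP to €1514.70, over the €600 cap, so patient pays €600 − €339.40 = €260.60.

€260.60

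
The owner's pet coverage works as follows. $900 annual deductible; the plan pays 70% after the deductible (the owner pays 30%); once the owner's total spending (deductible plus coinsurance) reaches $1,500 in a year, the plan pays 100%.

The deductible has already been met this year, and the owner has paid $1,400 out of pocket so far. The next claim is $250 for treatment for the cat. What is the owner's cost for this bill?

With the deductible met, the entire $250 is subject to coinsurance.
30% of $250 = $75 falls to the owner.
Year-to-date out-of-pocket becomes $1,400 + $75 = $1,475, still under the $1,500 maximum, so no cap applies.

$75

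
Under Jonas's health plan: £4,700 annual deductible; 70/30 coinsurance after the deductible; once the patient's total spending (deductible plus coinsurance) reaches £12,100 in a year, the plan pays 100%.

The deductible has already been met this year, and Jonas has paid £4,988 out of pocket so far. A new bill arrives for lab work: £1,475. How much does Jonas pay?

With the deductible met, the entire £1,475 is subject to coinsurance.
Coinsurance: £1,475 × 30% = £442.50.
Cumulative spending £4,988 + £442.50 = £5,430.50 stays under the £12,100 maximum.

£442.50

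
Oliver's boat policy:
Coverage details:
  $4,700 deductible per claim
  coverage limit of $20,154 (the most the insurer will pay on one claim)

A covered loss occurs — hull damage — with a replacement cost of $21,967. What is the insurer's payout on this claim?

Less the $4,700 deductible: $21,967 − $4,700 = $17,267.
$17,267 ≤ $20,154, so the limit doesn't bind; insurer pays $17,267.

$17,267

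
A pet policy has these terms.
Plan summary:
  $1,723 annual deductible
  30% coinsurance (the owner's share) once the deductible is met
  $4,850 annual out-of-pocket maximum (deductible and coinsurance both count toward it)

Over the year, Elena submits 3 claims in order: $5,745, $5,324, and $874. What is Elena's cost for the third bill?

Claim 1 — $5,745: $1,723 finishes the deductible; $4,022 goes to coinsurance; 30% of $4,022 = $1,206.60. Cost to owner: $2,929.60. OOP to date $2,929.60.
Claim 2 — $5,324: deductible already satisfied, so owner's share is 30% × $5,324 = $1,597.20. Owner owes $1,597.20 (running OOP $4,526.80).
Claim 3 — $874: deductible already satisfied, so owner's share is 30% × $874 = $262.20. Owner pays $262.20; OOP now $4,789.

$262.20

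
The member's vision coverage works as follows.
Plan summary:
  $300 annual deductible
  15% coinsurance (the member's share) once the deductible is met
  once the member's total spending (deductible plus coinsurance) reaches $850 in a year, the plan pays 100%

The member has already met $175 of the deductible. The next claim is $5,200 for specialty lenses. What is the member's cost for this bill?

Remaining deductible: $300 − $175 = $125.
The remaining $5,075 (= $5,200 − $125) moves to coinsurance.
Member's 15% share of $5,075 is $761.25.
So the member owes $125 + $761.25 = $886.25 before any cap.
Year-to-date out-of-pocket would reach $175 + $886.25 = $1,061.25, above the $850 maximum, so the member pays only $850 − $175 = $675.

$675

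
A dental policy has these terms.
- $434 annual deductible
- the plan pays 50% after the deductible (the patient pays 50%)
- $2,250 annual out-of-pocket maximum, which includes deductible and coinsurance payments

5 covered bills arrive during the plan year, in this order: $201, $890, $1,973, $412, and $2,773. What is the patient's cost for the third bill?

$986.50

Claim 1 — $201: entire amount goes to the deductible. Patient pays $201; OOP now $201.
Claim 2 — $890: deductible takes $233, $657 remains; patient's 50% is $328.50. Patient pays $561.50; OOP now $762.50.
Claim 3 — $1,973: deductible already satisfied, so patient's share is 50% × $1,973 = $986.50. Cost to patient: $986.50. OOP to date $1,749.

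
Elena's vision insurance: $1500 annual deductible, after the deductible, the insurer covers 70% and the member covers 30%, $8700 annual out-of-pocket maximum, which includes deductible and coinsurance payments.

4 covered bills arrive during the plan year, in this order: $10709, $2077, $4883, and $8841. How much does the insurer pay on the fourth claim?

#1 ($10709): $1500 finishes the deductible; $9209 goes to coinsurance; member's 30% is $2762.70. Cost to member: $4262.70. OOP to date $4262.70. Plan pays $10709 − $4262.70 = $6446.30.
#2 ($2077): deductible already satisfied, so member's share is 30% × $2077 = $623.10. Member owes $623.10 (running OOP $4885.80). Insurer: $2077 − $623.10 = $1453.90.
#3 ($4883): deductible already satisfied, so member's share is 30% × $4883 = $1464.90. Member owes $1464.90 (running OOP $6350.70). Insurer: $4883 − $1464.90 = $3418.10.
#4 ($8841): deductible met; 30% of $8841 = $2652.30. Adding that to $6350.70 gives $9003, past the $8700 cap; member pays only $8700 − $6350.70 = $2349.30. Plan pays $8841 − $2349.30 = $6491.70.

$6491.70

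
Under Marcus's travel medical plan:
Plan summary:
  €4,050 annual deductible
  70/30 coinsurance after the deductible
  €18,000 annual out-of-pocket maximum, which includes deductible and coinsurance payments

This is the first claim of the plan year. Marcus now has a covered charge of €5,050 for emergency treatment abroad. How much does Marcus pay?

€4,350

Nothing has been paid toward the €4,050 deductible, so the first €4,050 of this charge is applied there.
The remaining €1,000 (= €5,050 − €4,050) moves to coinsurance.
Coinsurance: €1,000 × 30% = €300.
That puts the traveler's cost at €4,050 + €300 = €4,350 before any cap.
Cumulative spending €0 + €4,350 = €4,350 stays under the €18,000 maximum.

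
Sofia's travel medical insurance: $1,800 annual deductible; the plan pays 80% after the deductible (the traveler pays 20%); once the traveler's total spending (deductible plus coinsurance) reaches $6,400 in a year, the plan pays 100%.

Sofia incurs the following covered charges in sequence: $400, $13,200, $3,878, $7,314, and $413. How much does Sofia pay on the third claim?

Claim 1 ($400): fully absorbed by the deductible. Traveler pays $400; OOP now $400.
Claim 2 ($13,200): $1,400 to deductible, leaving $11,800; 20% of $11,800 = $2,360. Traveler owes $3,760 (running OOP $4,160).
Claim 3 ($3,878): deductible met; 20% of $3,878 = $775.60. Traveler pays $775.60; OOP now $4,935.60.

$775.60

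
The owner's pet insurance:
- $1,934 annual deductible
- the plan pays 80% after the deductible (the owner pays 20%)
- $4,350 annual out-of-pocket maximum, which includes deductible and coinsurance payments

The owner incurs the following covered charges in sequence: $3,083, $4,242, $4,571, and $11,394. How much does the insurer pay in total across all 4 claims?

Claim 1 ($3,083): $1,934 to deductible, leaving $1,149; 20% of $1,149 = $229.80. Owner owes $2,163.80 (running OOP $2,163.80). Plan pays $3,083 − $2,163.80 = $919.20.
Claim 2 ($4,242): deductible met; 20% of $4,242 = $848.40. Cost to owner: $848.40. OOP to date $3,012.20. Plan pays $4,242 − $848.40 = $3,393.60.
Claim 3 ($4,571): deductible already satisfied, so owner's share is 20% × $4,571 = $914.20. Cost to owner: $914.20. OOP to date $3,926.40. Plan pays $4,571 − $914.20 = $3,656.80.
Claim 4 ($11,394): 20% coinsurance on $11,394 = $2,278.80. Adding that to $3,926.40 gives $6,205.20, past the $4,350 cap; owner pays only $4,350 − $3,926.40 = $423.60. Insurer: $11,394 − $423.60 = $10,970.40.
Insurer total = bills − owner's total = $23,290 − $4,350 = $18,940.

$18,940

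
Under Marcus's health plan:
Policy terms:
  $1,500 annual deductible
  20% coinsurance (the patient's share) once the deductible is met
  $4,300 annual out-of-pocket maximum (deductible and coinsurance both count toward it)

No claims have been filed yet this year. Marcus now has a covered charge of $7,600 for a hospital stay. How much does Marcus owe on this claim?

$2,720

Deductible not yet touched, so the first $1,500 of the bill goes to the deductible.
That leaves $7,600 − $1,500 = $6,100 for coinsurance.
20% of $6,100 = $1,220 falls to the patient.
That puts the patient's cost at $1,500 + $1,220 = $2,720 before any cap.
Cumulative spending $0 + $2,720 = $2,720 stays under the $4,300 maximum.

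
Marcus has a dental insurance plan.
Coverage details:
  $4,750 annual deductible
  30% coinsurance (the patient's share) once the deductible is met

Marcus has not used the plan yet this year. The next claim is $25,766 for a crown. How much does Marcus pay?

$11,054.80

The full $4,750 deductible is still open; $4,750 of this bill applies to it.
The remaining $21,016 (= $25,766 − $4,750) moves to coinsurance.
Coinsurance: $21,016 × 30% = $6,304.80.
So the patient owes $4,750 + $6,304.80 = $11,054.80.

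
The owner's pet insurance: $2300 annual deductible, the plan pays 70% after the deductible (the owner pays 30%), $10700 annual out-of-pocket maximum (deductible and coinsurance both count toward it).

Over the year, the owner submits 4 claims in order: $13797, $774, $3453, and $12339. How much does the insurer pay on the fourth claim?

$8656.20

#1 ($13797): deductible takes $2300, $11497 remains; 30% of $11497 = $3449.10. Owner owes $5749.10 (running OOP $5749.10). Insurer: $13797 − $5749.10 = $8047.90.
#2 ($774): deductible met; 30% of $774 = $232.20. Cost to owner: $232.20. OOP to date $5981.30. Plan pays $774 − $232.20 = $541.80.
#3 ($3453): 30% coinsurance on $3453 = $1035.90. Cost to owner: $1035.90. OOP to date $7017.20. Insurer: $3453 − $1035.90 = $2417.10.
#4 ($12339): deductible met; 30% of $12339 = $3701.70. OOP would hit $10718.90 > $10700, so the cap limits the owner to $10700 − $7017.20 = $3682.80. Insurer: $12339 − $3682.80 = $8656.20.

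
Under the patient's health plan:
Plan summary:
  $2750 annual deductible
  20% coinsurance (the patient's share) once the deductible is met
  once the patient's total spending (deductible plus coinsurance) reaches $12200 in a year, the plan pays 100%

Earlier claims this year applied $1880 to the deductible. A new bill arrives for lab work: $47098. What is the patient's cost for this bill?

Remaining deductible: $2750 − $1880 = $870.
That leaves $47098 − $870 = $46228 for coinsurance.
Patient's 20% share of $46228 is $9245.60.
So the patient owes $870 + $9245.60 = $10115.60 before any cap.
Cumulative spending $1880 + $10115.60 = $11995.60 stays under the $12200 maximum.

$10115.60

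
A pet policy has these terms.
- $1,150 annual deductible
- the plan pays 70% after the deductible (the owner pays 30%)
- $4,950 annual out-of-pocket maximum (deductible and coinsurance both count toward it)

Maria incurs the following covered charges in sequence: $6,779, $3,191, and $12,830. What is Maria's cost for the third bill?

Claim 1 ($6,779): $1,150 finishes the deductible; $5,629 goes to coinsurance; owner's 30% is $1,688.70. Cost to owner: $2,838.70. OOP to date $2,838.70.
Claim 2 ($3,191): 30% coinsurance on $3,191 = $957.30. Owner owes $957.30 (running OOP $3,796).
Claim 3 ($12,830): deductible already satisfied, so owner's share is 30% × $12,830 = $3,849. Adding that to $3,796 gives $7,645, past the $4,950 cap; owner pays only $4,950 − $3,796 = $1,154.

$1,154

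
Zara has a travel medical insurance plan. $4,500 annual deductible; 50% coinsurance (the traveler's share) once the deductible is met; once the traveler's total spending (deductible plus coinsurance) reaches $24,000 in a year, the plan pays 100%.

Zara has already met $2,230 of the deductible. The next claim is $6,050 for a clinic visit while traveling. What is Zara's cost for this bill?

Remaining deductible: $4,500 − $2,230 = $2,270.
The remaining $3,780 (= $6,050 − $2,270) moves to coinsurance.
Traveler's 50% share of $3,780 is $1,890.
Traveler responsibility before any cap: $2,270 + $1,890 = $4,160.
Year-to-date out-of-pocket becomes $2,230 + $4,160 = $6,390, still under the $24,000 maximum, so no cap applies.

$4,160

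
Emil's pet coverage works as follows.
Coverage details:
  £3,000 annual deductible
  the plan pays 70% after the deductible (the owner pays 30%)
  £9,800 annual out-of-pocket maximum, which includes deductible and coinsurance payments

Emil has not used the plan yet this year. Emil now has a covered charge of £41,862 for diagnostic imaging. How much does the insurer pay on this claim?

Deductible not yet touched, so the first £3,000 of the bill goes to the deductible.
That leaves £41,862 − £3,000 = £38,862 for coinsurance.
30% of £38,862 = £11,658.60 falls to the owner.
Owner responsibility before any cap: £3,000 + £11,658.60 = £14,658.60.
That would bring total out-of-pocket to £14,658.60, past the £9,800 cap. The owner is capped at £9,800 − £0 = £9,800 on this claim.
The plan picks up £41,862 − £9,800 = £32,062.

£32,062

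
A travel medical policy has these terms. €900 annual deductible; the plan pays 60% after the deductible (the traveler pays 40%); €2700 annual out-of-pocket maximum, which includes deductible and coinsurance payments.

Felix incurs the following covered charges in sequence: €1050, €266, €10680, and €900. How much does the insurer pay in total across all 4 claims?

Claim 1 (€1050): €900 to deductible, leaving €150; coinsurance €150 × 40% = €60. Traveler owes €960 (running OOP €960). Plan pays €1050 − €960 = €90.
Claim 2 (€266): deductible already satisfied, so traveler's share is 40% × €266 = €106.40. Cost to traveler: €106.40. OOP to date €1066.40. Insurer: €266 − €106.40 = €159.60.
Claim 3 (€10680): deductible already satisfied, so traveler's share is 40% × €10680 = €4272. OOP would hit €5338.40 > €2700, so the cap limits the traveler to €2700 − €1066.40 = €1633.60. Insurer: €10680 − €1633.60 = €9046.40.
Claim 4 (€900): deductible met; 40% of €900 = €360. Adding that to €2700 gives €3060, past the €2700 cap; traveler pays only €2700 − €2700 = €0. Insurer: €900 − €0 = €900.
Insurer total = bills − traveler's total = €12896 − €2700 = €10196.

€10196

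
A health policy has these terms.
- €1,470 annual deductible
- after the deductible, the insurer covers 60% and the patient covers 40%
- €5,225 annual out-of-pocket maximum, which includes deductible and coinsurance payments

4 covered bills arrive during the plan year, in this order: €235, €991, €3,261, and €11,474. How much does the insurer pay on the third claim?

€1,810.20

Claim 1 (€235): fully absorbed by the deductible. Patient pays €235; OOP now €235. Insurer: €235 − €235 = €0.
Claim 2 (€991): all of it applies to the deductible. Patient pays €991; OOP now €1,226. Plan pays €991 − €991 = €0.
Claim 3 (€3,261): deductible takes €244, €3,017 remains; coinsurance €3,017 × 40% = €1,206.80. Cost to patient: €1,450.80. OOP to date €2,676.80. Plan pays €3,261 − €1,450.80 = €1,810.20.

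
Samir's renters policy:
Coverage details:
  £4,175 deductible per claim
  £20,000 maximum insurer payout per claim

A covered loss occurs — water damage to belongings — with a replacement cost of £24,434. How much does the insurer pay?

After the deductible, £24,434 − £4,175 = £20,259 remains.
The £20,000 per-incident cap binds; insurer pays £20,000.

£20,000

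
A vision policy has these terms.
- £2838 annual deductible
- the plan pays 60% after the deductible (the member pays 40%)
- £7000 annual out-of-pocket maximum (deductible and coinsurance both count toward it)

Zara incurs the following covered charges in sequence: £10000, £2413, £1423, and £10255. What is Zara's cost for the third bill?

Bill 1, £10000: £2838 finishes the deductible; £7162 goes to coinsurance; coinsurance £7162 × 40% = £2864.80. Member pays £5702.80; OOP now £5702.80.
Bill 2, £2413: deductible already satisfied, so member's share is 40% × £2413 = £965.20. Cost to member: £965.20. OOP to date £6668.
Bill 3, £1423: deductible already satisfied, so member's share is 40% × £1423 = £569.20. OOP would hit £7237.20 > £7000, so the cap limits the member to £7000 − £6668 = £332.

£332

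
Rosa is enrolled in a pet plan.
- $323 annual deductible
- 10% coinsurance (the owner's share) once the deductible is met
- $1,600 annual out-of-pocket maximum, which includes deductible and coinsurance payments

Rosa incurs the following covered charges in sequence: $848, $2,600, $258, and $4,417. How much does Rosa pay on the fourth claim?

$441.70

#1 ($848): $323 to deductible, leaving $525; coinsurance $525 × 10% = $52.50. Cost to owner: $375.50. OOP to date $375.50.
#2 ($2,600): deductible met; 10% of $2,600 = $260. Cost to owner: $260. OOP to date $635.50.
#3 ($258): 10% coinsurance on $258 = $25.80. Owner pays $25.80; OOP now $661.30.
#4 ($4,417): 10% coinsurance on $4,417 = $441.70. Owner owes $441.70 (running OOP $1,103).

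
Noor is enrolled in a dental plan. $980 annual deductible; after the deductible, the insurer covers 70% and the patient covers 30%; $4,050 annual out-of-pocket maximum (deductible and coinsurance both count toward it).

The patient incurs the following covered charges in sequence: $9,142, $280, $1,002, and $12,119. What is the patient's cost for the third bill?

$300.60

Claim 1 — $9,142: $980 to deductible, leaving $8,162; 30% of $8,162 = $2,448.60. Patient pays $3,428.60; OOP now $3,428.60.
Claim 2 — $280: deductible already satisfied, so patient's share is 30% × $280 = $84. Patient owes $84 (running OOP $3,512.60).
Claim 3 — $1,002: deductible met; 30% of $1,002 = $300.60. Patient pays $300.60; OOP now $3,813.20.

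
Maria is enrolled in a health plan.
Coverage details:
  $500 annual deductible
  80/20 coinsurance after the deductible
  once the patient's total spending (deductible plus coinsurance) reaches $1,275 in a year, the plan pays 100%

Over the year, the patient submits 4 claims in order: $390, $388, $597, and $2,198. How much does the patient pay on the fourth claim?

Claim 1 ($390): all of it applies to the deductible. Patient owes $390 (running OOP $390).
Claim 2 ($388): deductible takes $110, $278 remains; coinsurance $278 × 20% = $55.60. Patient pays $165.60; OOP now $555.60.
Claim 3 ($597): deductible already satisfied, so patient's share is 20% × $597 = $119.40. Patient pays $119.40; OOP now $675.
Claim 4 ($2,198): 20% coinsurance on $2,198 = $439.60. Patient owes $439.60 (running OOP $1,114.60).

$439.60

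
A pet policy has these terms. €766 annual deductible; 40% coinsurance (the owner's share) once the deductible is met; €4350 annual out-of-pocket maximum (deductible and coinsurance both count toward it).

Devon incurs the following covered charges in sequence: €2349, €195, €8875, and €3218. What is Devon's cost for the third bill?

Claim 1 — €2349: deductible takes €766, €1583 remains; coinsurance €1583 × 40% = €633.20. Owner pays €1399.20; OOP now €1399.20.
Claim 2 — €195: deductible met; 40% of €195 = €78. Cost to owner: €78. OOP to date €1477.20.
Claim 3 — €8875: deductible met; 40% of €8875 = €3550. Adding that to €1477.20 gives €5027.20, past the €4350 cap; owner pays only €4350 − €1477.20 = €2872.80.

€2872.80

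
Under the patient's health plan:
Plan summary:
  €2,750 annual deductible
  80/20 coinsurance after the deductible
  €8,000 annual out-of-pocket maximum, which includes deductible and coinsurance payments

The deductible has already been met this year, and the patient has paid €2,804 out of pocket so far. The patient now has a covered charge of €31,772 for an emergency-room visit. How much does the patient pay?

The deductible is already satisfied, so the full bill goes to coinsurance.
20% of €31,772 = €6,354.40 falls to the patient.
Year-to-date out-of-pocket would reach €2,804 + €6,354.40 = €9,158.40, above the €8,000 maximum, so the patient pays only €8,000 − €2,804 = €5,196.

€5,196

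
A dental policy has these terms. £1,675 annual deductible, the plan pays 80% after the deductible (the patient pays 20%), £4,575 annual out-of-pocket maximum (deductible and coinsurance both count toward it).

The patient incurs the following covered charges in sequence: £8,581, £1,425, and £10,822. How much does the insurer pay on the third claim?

Claim 1 (£8,581): deductible takes £1,675, £6,906 remains; 20% of £6,906 = £1,381.20. Cost to patient: £3,056.20. OOP to date £3,056.20. Insurer: £8,581 − £3,056.20 = £5,524.80.
Claim 2 (£1,425): deductible met; 20% of £1,425 = £285. Cost to patient: £285. OOP to date £3,341.20. Insurer: £1,425 − £285 = £1,140.
Claim 3 (£10,822): deductible already satisfied, so patient's share is 20% × £10,822 = £2,164.40. OOP would hit £5,505.60 > £4,575, so the cap limits the patient to £4,575 − £3,341.20 = £1,233.80. Plan pays £10,822 − £1,233.80 = £9,588.20.

£9,588.20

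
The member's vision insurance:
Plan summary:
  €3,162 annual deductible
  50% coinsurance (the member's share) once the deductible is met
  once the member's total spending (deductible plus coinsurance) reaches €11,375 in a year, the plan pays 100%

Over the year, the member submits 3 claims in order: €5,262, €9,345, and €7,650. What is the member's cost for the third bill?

€2,490.50

Claim 1 — €5,262: €3,162 finishes the deductible; €2,100 goes to coinsurance; member's 50% is €1,050. Cost to member: €4,212. OOP to date €4,212.
Claim 2 — €9,345: deductible met; 50% of €9,345 = €4,672.50. Member pays €4,672.50; OOP now €8,884.50.
Claim 3 — €7,650: 50% coinsurance on €7,650 = €3,825. OOP would hit €12,709.50 > €11,375, so the cap limits the member to €11,375 − €8,884.50 = €2,490.50.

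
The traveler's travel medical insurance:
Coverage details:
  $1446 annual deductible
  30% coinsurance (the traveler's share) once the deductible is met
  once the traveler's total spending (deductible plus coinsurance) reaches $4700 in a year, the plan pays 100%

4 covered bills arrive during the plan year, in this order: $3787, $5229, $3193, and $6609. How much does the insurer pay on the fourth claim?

$6583.90

Bill 1, $3787: deductible takes $1446, $2341 remains; traveler's 30% is $702.30. Traveler owes $2148.30 (running OOP $2148.30). Plan pays $3787 − $2148.30 = $1638.70.
Bill 2, $5229: deductible met; 30% of $5229 = $1568.70. Traveler owes $1568.70 (running OOP $3717). Plan pays $5229 − $1568.70 = $3660.30.
Bill 3, $3193: 30% coinsurance on $3193 = $957.90. Cost to traveler: $957.90. OOP to date $4674.90. Plan pays $3193 − $957.90 = $2235.10.
Bill 4, $6609: deductible met; 30% of $6609 = $1982.70. Adding that to $4674.90 gives $6657.60, past the $4700 cap; traveler pays only $4700 − $4674.90 = $25.10. Insurer: $6609 − $25.10 = $6583.90.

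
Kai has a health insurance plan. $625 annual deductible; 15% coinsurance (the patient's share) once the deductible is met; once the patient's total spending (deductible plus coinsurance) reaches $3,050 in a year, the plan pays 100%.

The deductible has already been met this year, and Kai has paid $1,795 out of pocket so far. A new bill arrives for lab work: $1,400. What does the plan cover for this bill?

$1,190

With the deductible met, the entire $1,400 is subject to coinsurance.
Coinsurance: $1,400 × 15% = $210.
Cumulative spending $1,795 + $210 = $2,005 stays under the $3,050 maximum.
Insurer pays the balance: $1,400 − $210 = $1,190.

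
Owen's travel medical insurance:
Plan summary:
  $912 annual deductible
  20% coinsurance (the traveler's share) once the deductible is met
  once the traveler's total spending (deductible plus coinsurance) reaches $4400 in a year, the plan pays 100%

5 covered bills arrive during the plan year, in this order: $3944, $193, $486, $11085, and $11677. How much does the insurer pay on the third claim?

Claim 1 — $3944: deductible takes $912, $3032 remains; 20% of $3032 = $606.40. Cost to traveler: $1518.40. OOP to date $1518.40. Plan pays $3944 − $1518.40 = $2425.60.
Claim 2 — $193: deductible met; 20% of $193 = $38.60. Traveler owes $38.60 (running OOP $1557). Insurer: $193 − $38.60 = $154.40.
Claim 3 — $486: deductible met; 20% of $486 = $97.20. Cost to traveler: $97.20. OOP to date $1654.20. Plan pays $486 − $97.20 = $388.80.

$388.80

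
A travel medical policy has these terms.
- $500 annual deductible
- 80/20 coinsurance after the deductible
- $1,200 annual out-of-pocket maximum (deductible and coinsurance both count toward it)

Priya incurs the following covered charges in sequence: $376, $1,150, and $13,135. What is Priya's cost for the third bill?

Claim 1 — $376: all of it applies to the deductible. Traveler owes $376 (running OOP $376).
Claim 2 — $1,150: $124 to deductible, leaving $1,026; traveler's 20% is $205.20. Cost to traveler: $329.20. OOP to date $705.20.
Claim 3 — $13,135: deductible already satisfied, so traveler's share is 20% × $13,135 = $2,627. OOP would hit $3,332.20 > $1,200, so the cap limits the traveler to $1,200 − $705.20 = $494.80.

$494.80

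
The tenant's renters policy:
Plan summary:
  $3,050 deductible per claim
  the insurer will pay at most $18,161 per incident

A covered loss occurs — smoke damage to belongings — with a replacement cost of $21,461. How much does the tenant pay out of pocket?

$3,300

Subtract the deductible: $21,461 − $3,050 = $18,411.
$18,411 exceeds the $18,161 limit, so the insurer pays the limit: $18,161.
Tenant's share is the uncovered remainder: $21,461 − $18,161 = $3,300.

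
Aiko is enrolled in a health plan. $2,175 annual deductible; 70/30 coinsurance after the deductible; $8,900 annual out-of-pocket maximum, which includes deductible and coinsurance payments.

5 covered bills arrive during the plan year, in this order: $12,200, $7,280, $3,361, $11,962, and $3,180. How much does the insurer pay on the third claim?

$2,352.70

Claim 1 — $12,200: deductible takes $2,175, $10,025 remains; 30% of $10,025 = $3,007.50. Patient owes $5,182.50 (running OOP $5,182.50). Plan pays $12,200 − $5,182.50 = $7,017.50.
Claim 2 — $7,280: 30% coinsurance on $7,280 = $2,184. Patient pays $2,184; OOP now $7,366.50. Insurer: $7,280 − $2,184 = $5,096.
Claim 3 — $3,361: 30% coinsurance on $3,361 = $1,008.30. Patient pays $1,008.30; OOP now $8,374.80. Insurer: $3,361 − $1,008.30 = $2,352.70.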